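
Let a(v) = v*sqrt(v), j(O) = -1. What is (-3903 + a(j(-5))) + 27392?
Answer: 23489 - I ≈ 23489.0 - 1.0*I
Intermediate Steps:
a(v) = v**(3/2)
(-3903 + a(j(-5))) + 27392 = (-3903 + (-1)**(3/2)) + 27392 = (-3903 - I) + 27392 = 23489 - I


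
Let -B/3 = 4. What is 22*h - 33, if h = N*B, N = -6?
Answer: 1551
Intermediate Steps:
B = -12 (B = -3*4 = -12)
h = 72 (h = -6*(-12) = 72)
22*h - 33 = 22*72 - 33 = 1584 - 33 = 1551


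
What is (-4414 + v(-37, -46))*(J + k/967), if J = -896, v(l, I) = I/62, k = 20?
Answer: 118574547084/29977 ≈ 3.9555e+6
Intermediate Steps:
v(l, I) = I/62 (v(l, I) = I*(1/62) = I/62)
(-4414 + v(-37, -46))*(J + k/967) = (-4414 + (1/62)*(-46))*(-896 + 20/967) = (-4414 - 23/31)*(-896 + 20*(1/967)) = -136857*(-896 + 20/967)/31 = -136857/31*(-866412/967) = 118574547084/29977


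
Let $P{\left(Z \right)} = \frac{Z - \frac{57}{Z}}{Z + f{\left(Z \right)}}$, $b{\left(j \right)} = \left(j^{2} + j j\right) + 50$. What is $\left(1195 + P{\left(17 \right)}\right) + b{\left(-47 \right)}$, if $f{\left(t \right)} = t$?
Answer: $\frac{1636723}{289} \approx 5663.4$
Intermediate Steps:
$b{\left(j \right)} = 50 + 2 j^{2}$ ($b{\left(j \right)} = \left(j^{2} + j^{2}\right) + 50 = 2 j^{2} + 50 = 50 + 2 j^{2}$)
$P{\left(Z \right)} = \frac{Z - \frac{57}{Z}}{2 Z}$ ($P{\left(Z \right)} = \frac{Z - \frac{57}{Z}}{Z + Z} = \frac{Z - \frac{57}{Z}}{2 Z}$)
$\left(1195 + P{\left(17 \right)}\right) + b{\left(-47 \right)} = \left(1195 + \frac{-57 + 17^{2}}{2 \cdot 289}\right) + \left(50 + 2 \left(-47\right)^{2}\right) = \left(1195 + \frac{1}{2} \cdot \frac{1}{289} \left(-57 + 289\right)\right) + \left(50 + 2 \cdot 2209\right) = \left(1195 + \frac{1}{2} \cdot \frac{1}{289} \cdot 232\right) + \left(50 + 4418\right) = \left(1195 + \frac{116}{289}\right) + 4468 = \frac{345471}{289} + 4468 = \frac{1636723}{289}$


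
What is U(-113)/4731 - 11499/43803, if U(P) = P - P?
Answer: -3833/14601 ≈ -0.26252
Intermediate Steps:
U(P) = 0
U(-113)/4731 - 11499/43803 = 0/4731 - 11499/43803 = 0*(1/4731) - 11499*1/43803 = 0 - 3833/14601 = -3833/14601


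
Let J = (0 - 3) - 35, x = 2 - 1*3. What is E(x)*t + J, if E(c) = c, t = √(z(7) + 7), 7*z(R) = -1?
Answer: -38 - 4*√21/7 ≈ -40.619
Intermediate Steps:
z(R) = -⅐ (z(R) = (⅐)*(-1) = -⅐)
t = 4*√21/7 (t = √(-⅐ + 7) = √(48/7) = 4*√21/7 ≈ 2.6186)
x = -1 (x = 2 - 3 = -1)
J = -38 (J = -3 - 35 = -38)
E(x)*t + J = -4*√21/7 - 38 = -38 - 4*√21/7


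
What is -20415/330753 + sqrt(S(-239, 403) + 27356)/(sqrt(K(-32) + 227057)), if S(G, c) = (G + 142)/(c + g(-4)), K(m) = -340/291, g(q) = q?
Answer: -6805/110251 + sqrt(9304020445674649009)/8787741851 ≈ 0.28538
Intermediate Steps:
K(m) = -340/291 (K(m) = -340*1/291 = -340/291)
S(G, c) = (142 + G)/(-4 + c) (S(G, c) = (G + 142)/(c - 4) = (142 + G)/(-4 + c))
-20415/330753 + sqrt(S(-239, 403) + 27356)/(sqrt(K(-32) + 227057)) = -20415/330753 + sqrt((142 - 239)/(-4 + 403) + 27356)/(sqrt(-340/291 + 227057)) = -20415*1/330753 + sqrt(-97/399 + 27356)/(sqrt(66073247/291)) = -6805/110251 + sqrt((1/399)*(-97) + 27356)/((sqrt(19227314877)/291)) = -6805/110251 + sqrt(-97/399 + 27356)*(sqrt(19227314877)/66073247) = -6805/110251 + sqrt(10914947/399)*(sqrt(19227314877)/66073247) = -6805/110251 + (sqrt(4355063853)/399)*(sqrt(19227314877)/66073247) = -6805/110251 + sqrt(9304020445674649009)/8787741851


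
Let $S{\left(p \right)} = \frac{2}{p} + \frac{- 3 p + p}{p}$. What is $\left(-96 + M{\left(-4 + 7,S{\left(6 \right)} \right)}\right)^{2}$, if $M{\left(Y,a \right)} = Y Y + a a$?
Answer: $\frac{574564}{81} \approx 7093.4$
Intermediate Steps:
$S{\left(p \right)} = -2 + \frac{2}{p}$ ($S{\left(p \right)} = \frac{2}{p} + \frac{\left(-2\right) p}{p} = \frac{2}{p} - 2 = -2 + \frac{2}{p}$)
$M{\left(Y,a \right)} = Y^{2} + a^{2}$
$\left(-96 + M{\left(-4 + 7,S{\left(6 \right)} \right)}\right)^{2} = \left(-96 + \left(\left(-4 + 7\right)^{2} + \left(-2 + \frac{2}{6}\right)^{2}\right)\right)^{2} = \left(-96 + \left(3^{2} + \left(-2 + 2 \cdot \frac{1}{6}\right)^{2}\right)\right)^{2} = \left(-96 + \left(9 + \left(-2 + \frac{1}{3}\right)^{2}\right)\right)^{2} = \left(-96 + \left(9 + \left(- \frac{5}{3}\right)^{2}\right)\right)^{2} = \left(-96 + \left(9 + \frac{25}{9}\right)\right)^{2} = \left(-96 + \frac{106}{9}\right)^{2} = \left(- \frac{758}{9}\right)^{2} = \frac{574564}{81}$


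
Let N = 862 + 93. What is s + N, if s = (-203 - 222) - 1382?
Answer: -852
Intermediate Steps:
s = -1807 (s = -425 - 1382 = -1807)
N = 955
s + N = -1807 + 955 = -852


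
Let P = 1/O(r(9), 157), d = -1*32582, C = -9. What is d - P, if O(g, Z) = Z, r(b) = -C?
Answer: -5115375/157 ≈ -32582.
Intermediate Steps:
r(b) = 9 (r(b) = -1*(-9) = 9)
d = -32582
P = 1/157 ≈ 0.0063694
d - P = -32582 - 1*1/157 = -32582 - 1/157 = -5115375/157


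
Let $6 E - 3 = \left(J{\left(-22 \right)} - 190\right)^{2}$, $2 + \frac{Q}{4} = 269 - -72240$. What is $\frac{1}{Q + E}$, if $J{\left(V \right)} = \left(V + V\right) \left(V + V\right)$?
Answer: $\frac{2}{1596229} \approx 1.253 \cdot 10^{-6}$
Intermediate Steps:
$J{\left(V \right)} = 4 V^{2}$ ($J{\left(V \right)} = 2 V 2 V = 4 V^{2}$)
$Q = 290028$ ($Q = -8 + 4 \left(269 - -72240\right) = -8 + 4 \left(269 + 72240\right) = -8 + 4 \cdot 72509 = -8 + 290036 = 290028$)
$E = \frac{1016173}{2}$ ($E = \frac{1}{2} + \frac{\left(4 \left(-22\right)^{2} - 190\right)^{2}}{6} = \frac{1}{2} + \frac{\left(4 \cdot 484 - 190\right)^{2}}{6} = \frac{1}{2} + \frac{\left(1936 - 190\right)^{2}}{6} = \frac{1}{2} + \frac{1746^{2}}{6} = \frac{1}{2} + \frac{1}{6} \cdot 3048516 = \frac{1}{2} + 508086 = \frac{1016173}{2} \approx 5.0809 \cdot 10^{5}$)
$\frac{1}{Q + E} = \frac{1}{290028 + \frac{1016173}{2}} = \frac{1}{\frac{1596229}{2}} = \frac{2}{1596229}$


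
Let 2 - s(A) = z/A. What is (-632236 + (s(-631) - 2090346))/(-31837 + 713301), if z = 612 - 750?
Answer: -858974059/215001892 ≈ -3.9952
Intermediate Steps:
z = -138
s(A) = 2 + 138/A (s(A) = 2 - (-138)/A = 2 + 138/A)
(-632236 + (s(-631) - 2090346))/(-31837 + 713301) = (-632236 + ((2 + 138/(-631)) - 2090346))/(-31837 + 713301) = (-632236 + ((2 + 138*(-1/631)) - 2090346))/681464 = (-632236 + ((2 - 138/631) - 2090346))*(1/681464) = (-632236 + (1124/631 - 2090346))*(1/681464) = (-632236 - 1319007202/631)*(1/681464) = -1717948118/631*1/681464 = -858974059/215001892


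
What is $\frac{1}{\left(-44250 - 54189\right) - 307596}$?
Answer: $- \frac{1}{406035} \approx -2.4628 \cdot 10^{-6}$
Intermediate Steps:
$\frac{1}{\left(-44250 - 54189\right) - 307596} = \frac{1}{-98439 - 307596} = \frac{1}{-406035} = - \frac{1}{406035}$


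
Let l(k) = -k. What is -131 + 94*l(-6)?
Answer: 433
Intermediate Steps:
-131 + 94*l(-6) = -131 + 94*(-1*(-6)) = -131 + 94*6 = -131 + 564 = 433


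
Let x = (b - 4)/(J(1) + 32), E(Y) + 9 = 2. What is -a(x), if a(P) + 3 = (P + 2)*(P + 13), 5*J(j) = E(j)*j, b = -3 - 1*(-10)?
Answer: -63673/2601 ≈ -24.480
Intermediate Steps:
E(Y) = -7 (E(Y) = -9 + 2 = -7)
b = 7 (b = -3 + 10 = 7)
J(j) = -7*j/5 (J(j) = (-7*j)/5 = -7*j/5)
x = 5/51 (x = (7 - 4)/(-7/5*1 + 32) = 3/(-7/5 + 32) = 3/(153/5) = 3*(5/153) = 5/51 ≈ 0.098039)
a(P) = -3 + (2 + P)*(13 + P) (a(P) = -3 + (P + 2)*(P + 13) = -3 + (2 + P)*(13 + P))
-a(x) = -(23 + (5/51)**2 + 15*(5/51)) = -(23 + 25/2601 + 25/17) = -1*63673/2601 = -63673/2601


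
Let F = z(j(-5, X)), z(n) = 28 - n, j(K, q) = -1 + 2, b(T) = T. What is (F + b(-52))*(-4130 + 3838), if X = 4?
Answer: 7300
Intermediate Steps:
j(K, q) = 1
F = 27 (F = 28 - 1*1 = 28 - 1 = 27)
(F + b(-52))*(-4130 + 3838) = (27 - 52)*(-4130 + 3838) = -25*(-292) = 7300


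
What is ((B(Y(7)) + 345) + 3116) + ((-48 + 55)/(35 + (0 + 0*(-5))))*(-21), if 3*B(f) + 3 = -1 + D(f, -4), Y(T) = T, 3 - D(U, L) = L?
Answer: 17289/5 ≈ 3457.8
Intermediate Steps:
D(U, L) = 3 - L
B(f) = 1 (B(f) = -1 + (-1 + (3 - 1*(-4)))/3 = -1 + (-1 + (3 + 4))/3 = -1 + (-1 + 7)/3 = -1 + (⅓)*6 = -1 + 2 = 1)
((B(Y(7)) + 345) + 3116) + ((-48 + 55)/(35 + (0 + 0*(-5))))*(-21) = ((1 + 345) + 3116) + ((-48 + 55)/(35 + (0 + 0*(-5))))*(-21) = (346 + 3116) + (7/(35 + (0 + 0)))*(-21) = 3462 + (7/(35 + 0))*(-21) = 3462 + (7/35)*(-21) = 3462 + (7*(1/35))*(-21) = 3462 + (⅕)*(-21) = 3462 - 21/5 = 17289/5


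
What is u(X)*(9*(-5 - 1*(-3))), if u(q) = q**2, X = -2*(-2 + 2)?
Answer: 0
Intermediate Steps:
X = 0 (X = -2*0 = 0)
u(X)*(9*(-5 - 1*(-3))) = 0**2*(9*(-5 - 1*(-3))) = 0*(9*(-5 + 3)) = 0*(9*(-2)) = 0*(-18) = 0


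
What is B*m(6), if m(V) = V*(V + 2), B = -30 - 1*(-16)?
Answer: -672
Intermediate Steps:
B = -14 (B = -30 + 16 = -14)
m(V) = V*(2 + V)
B*m(6) = -84*(2 + 6) = -84*8 = -14*48 = -672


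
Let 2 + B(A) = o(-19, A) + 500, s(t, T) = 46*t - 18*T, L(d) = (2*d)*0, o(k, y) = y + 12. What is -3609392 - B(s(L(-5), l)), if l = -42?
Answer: -3610658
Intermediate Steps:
o(k, y) = 12 + y
L(d) = 0
s(t, T) = -18*T + 46*t
B(A) = 510 + A (B(A) = -2 + ((12 + A) + 500) = -2 + (512 + A) = 510 + A)
-3609392 - B(s(L(-5), l)) = -3609392 - (510 + (-18*(-42) + 46*0)) = -3609392 - (510 + (756 + 0)) = -3609392 - (510 + 756) = -3609392 - 1*1266 = -3609392 - 1266 = -3610658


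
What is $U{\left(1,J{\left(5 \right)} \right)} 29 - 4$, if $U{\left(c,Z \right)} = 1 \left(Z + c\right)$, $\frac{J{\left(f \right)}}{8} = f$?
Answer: $1185$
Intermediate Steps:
$J{\left(f \right)} = 8 f$
$U{\left(c,Z \right)} = Z + c$
$U{\left(1,J{\left(5 \right)} \right)} 29 - 4 = \left(8 \cdot 5 + 1\right) 29 - 4 = \left(40 + 1\right) 29 - 4 = 41 \cdot 29 - 4 = 1189 - 4 = 1185$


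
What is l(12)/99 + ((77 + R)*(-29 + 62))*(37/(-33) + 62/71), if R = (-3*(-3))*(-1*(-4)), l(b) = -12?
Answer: -2166833/2343 ≈ -924.81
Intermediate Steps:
R = 36 (R = 9*4 = 36)
l(12)/99 + ((77 + R)*(-29 + 62))*(37/(-33) + 62/71) = -12/99 + ((77 + 36)*(-29 + 62))*(37/(-33) + 62/71) = -12*1/99 + (113*33)*(37*(-1/33) + 62*(1/71)) = -4/33 + 3729*(-37/33 + 62/71) = -4/33 + 3729*(-581/2343) = -4/33 - 65653/71 = -2166833/2343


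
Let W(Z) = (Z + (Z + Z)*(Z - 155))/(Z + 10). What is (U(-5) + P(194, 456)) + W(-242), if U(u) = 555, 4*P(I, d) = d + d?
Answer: -5125/116 ≈ -44.181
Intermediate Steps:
P(I, d) = d/2 (P(I, d) = (d + d)/4 = (2*d)/4 = d/2)
W(Z) = (Z + 2*Z*(-155 + Z))/(10 + Z) (W(Z) = (Z + (2*Z)*(-155 + Z))/(10 + Z) = (Z + 2*Z*(-155 + Z))/(10 + Z))
(U(-5) + P(194, 456)) + W(-242) = (555 + (1/2)*456) - 242*(-309 + 2*(-242))/(10 - 242) = (555 + 228) - 242*(-309 - 484)/(-232) = 783 - 242*(-1/232)*(-793) = 783 - 95953/116 = -5125/116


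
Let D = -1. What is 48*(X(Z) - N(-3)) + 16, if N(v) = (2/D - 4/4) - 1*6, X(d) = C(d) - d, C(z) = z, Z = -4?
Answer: 448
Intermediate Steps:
X(d) = 0 (X(d) = d - d = 0)
N(v) = -9 (N(v) = (2/(-1) - 4/4) - 1*6 = (2*(-1) - 4*¼) - 6 = (-2 - 1) - 6 = -3 - 6 = -9)
48*(X(Z) - N(-3)) + 16 = 48*(0 - 1*(-9)) + 16 = 48*(0 + 9) + 16 = 48*9 + 16 = 432 + 16 = 448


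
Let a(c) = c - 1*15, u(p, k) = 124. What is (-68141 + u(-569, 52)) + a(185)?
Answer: -67847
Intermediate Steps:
a(c) = -15 + c (a(c) = c - 15 = -15 + c)
(-68141 + u(-569, 52)) + a(185) = (-68141 + 124) + (-15 + 185) = -68017 + 170 = -67847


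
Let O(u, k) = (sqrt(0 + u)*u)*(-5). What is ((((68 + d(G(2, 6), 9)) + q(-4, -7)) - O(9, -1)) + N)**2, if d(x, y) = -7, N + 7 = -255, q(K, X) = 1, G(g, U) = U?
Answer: 4225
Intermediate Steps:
N = -262 (N = -7 - 255 = -262)
O(u, k) = -5*u**(3/2) (O(u, k) = (sqrt(u)*u)*(-5) = u**(3/2)*(-5) = -5*u**(3/2))
((((68 + d(G(2, 6), 9)) + q(-4, -7)) - O(9, -1)) + N)**2 = ((((68 - 7) + 1) - (-5)*9**(3/2)) - 262)**2 = (((61 + 1) - (-5)*27) - 262)**2 = ((62 - 1*(-135)) - 262)**2 = ((62 + 135) - 262)**2 = (197 - 262)**2 = (-65)**2 = 4225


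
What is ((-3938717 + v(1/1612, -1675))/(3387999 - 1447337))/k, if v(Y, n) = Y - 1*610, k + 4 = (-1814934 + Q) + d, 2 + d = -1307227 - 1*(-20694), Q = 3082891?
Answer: 6350195123/58130946629808 ≈ 0.00010924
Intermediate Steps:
d = -1286535 (d = -2 + (-1307227 - 1*(-20694)) = -2 + (-1307227 + 20694) = -2 - 1286533 = -1286535)
k = -18582 (k = -4 + ((-1814934 + 3082891) - 1286535) = -4 + (1267957 - 1286535) = -4 - 18578 = -18582)
v(Y, n) = -610 + Y (v(Y, n) = Y - 610 = -610 + Y)
((-3938717 + v(1/1612, -1675))/(3387999 - 1447337))/k = ((-3938717 + (-610 + 1/1612))/(3387999 - 1447337))/(-18582) = ((-3938717 + (-610 + 1/1612))/1940662)*(-1/18582) = ((-3938717 - 983319/1612)*(1/1940662))*(-1/18582) = -6350195123/1612*1/1940662*(-1/18582) = -6350195123/3128347144*(-1/18582) = 6350195123/58130946629808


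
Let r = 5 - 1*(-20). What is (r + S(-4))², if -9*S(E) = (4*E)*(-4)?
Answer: 25921/81 ≈ 320.01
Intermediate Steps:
S(E) = 16*E/9 (S(E) = -4*E*(-4)/9 = -(-16)*E/9 = 16*E/9)
r = 25 (r = 5 + 20 = 25)
(r + S(-4))² = (25 + (16/9)*(-4))² = (25 - 64/9)² = (161/9)² = 25921/81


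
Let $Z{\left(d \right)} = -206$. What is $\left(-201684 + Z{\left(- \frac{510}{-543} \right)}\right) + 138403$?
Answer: $-63487$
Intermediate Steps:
$\left(-201684 + Z{\left(- \frac{510}{-543} \right)}\right) + 138403 = \left(-201684 - 206\right) + 138403 = -201890 + 138403 = -63487$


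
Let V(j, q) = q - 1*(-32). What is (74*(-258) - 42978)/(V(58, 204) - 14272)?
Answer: 31035/7018 ≈ 4.4222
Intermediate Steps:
V(j, q) = 32 + q (V(j, q) = q + 32 = 32 + q)
(74*(-258) - 42978)/(V(58, 204) - 14272) = (74*(-258) - 42978)/((32 + 204) - 14272) = (-19092 - 42978)/(236 - 14272) = -62070/(-14036) = -62070*(-1/14036) = 31035/7018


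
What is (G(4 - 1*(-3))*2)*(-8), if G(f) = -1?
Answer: 16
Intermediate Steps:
(G(4 - 1*(-3))*2)*(-8) = -1*2*(-8) = -2*(-8) = 16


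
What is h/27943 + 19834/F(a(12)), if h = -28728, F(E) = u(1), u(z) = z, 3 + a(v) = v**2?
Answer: 554192734/27943 ≈ 19833.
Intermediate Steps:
a(v) = -3 + v**2
F(E) = 1
h/27943 + 19834/F(a(12)) = -28728/27943 + 19834/1 = -28728*1/27943 + 19834*1 = -28728/27943 + 19834 = 554192734/27943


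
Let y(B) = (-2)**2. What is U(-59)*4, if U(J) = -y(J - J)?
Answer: -16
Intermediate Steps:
y(B) = 4
U(J) = -4 (U(J) = -1*4 = -4)
U(-59)*4 = -4*4 = -16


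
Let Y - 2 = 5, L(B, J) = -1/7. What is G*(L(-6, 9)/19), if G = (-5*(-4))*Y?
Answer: -20/19 ≈ -1.0526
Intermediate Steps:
L(B, J) = -⅐ (L(B, J) = -1*⅐ = -⅐)
Y = 7 (Y = 2 + 5 = 7)
G = 140 (G = -5*(-4)*7 = 20*7 = 140)
G*(L(-6, 9)/19) = 140*(-⅐/19) = 140*(-⅐*1/19) = 140*(-1/133) = -20/19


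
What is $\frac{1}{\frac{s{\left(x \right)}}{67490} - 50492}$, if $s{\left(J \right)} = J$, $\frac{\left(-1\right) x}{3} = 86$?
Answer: $- \frac{33745}{1703852669} \approx -1.9805 \cdot 10^{-5}$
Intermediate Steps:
$x = -258$ ($x = \left(-3\right) 86 = -258$)
$\frac{1}{\frac{s{\left(x \right)}}{67490} - 50492} = \frac{1}{- \frac{258}{67490} - 50492} = \frac{1}{\left(-258\right) \frac{1}{67490} - 50492} = \frac{1}{- \frac{129}{33745} - 50492} = \frac{1}{- \frac{1703852669}{33745}} = - \frac{33745}{1703852669}$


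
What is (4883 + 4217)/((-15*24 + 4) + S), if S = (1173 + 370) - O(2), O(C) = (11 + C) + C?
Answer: 2275/293 ≈ 7.7645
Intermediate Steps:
O(C) = 11 + 2*C
S = 1528 (S = (1173 + 370) - (11 + 2*2) = 1543 - (11 + 4) = 1543 - 1*15 = 1543 - 15 = 1528)
(4883 + 4217)/((-15*24 + 4) + S) = (4883 + 4217)/((-15*24 + 4) + 1528) = 9100/((-360 + 4) + 1528) = 9100/(-356 + 1528) = 9100/1172 = 9100*(1/1172) = 2275/293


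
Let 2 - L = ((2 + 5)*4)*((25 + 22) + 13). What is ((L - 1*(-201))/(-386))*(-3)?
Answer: -4431/386 ≈ -11.479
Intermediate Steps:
L = -1678 (L = 2 - (2 + 5)*4*((25 + 22) + 13) = 2 - 7*4*(47 + 13) = 2 - 28*60 = 2 - 1*1680 = 2 - 1680 = -1678)
((L - 1*(-201))/(-386))*(-3) = ((-1678 - 1*(-201))/(-386))*(-3) = ((-1678 + 201)*(-1/386))*(-3) = -1477*(-1/386)*(-3) = (1477/386)*(-3) = -4431/386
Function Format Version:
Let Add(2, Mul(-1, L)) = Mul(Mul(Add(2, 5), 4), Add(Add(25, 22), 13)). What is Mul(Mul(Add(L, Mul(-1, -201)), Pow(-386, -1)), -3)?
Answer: Rational(-4431, 386) ≈ -11.479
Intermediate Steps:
L = -1678 (L = Add(2, Mul(-1, Mul(Mul(Add(2, 5), 4), Add(Add(25, 22), 13)))) = Add(2, Mul(-1, Mul(Mul(7, 4), Add(47, 13)))) = Add(2, Mul(-1, Mul(28, 60))) = Add(2, Mul(-1, 1680)) = Add(2, -1680) = -1678)
Mul(Mul(Add(L, Mul(-1, -201)), Pow(-386, -1)), -3) = Mul(Mul(Add(-1678, Mul(-1, -201)), Pow(-386, -1)), -3) = Mul(Mul(Add(-1678, 201), Rational(-1, 386)), -3) = Mul(Mul(-1477, Rational(-1, 386)), -3) = Mul(Rational(1477, 386), -3) = Rational(-4431, 386)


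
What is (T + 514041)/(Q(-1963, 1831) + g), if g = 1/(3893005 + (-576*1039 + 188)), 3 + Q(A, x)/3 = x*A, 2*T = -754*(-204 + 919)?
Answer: -805515114294/35526298429871 ≈ -0.022674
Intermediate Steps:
T = -269555 (T = (-754*(-204 + 919))/2 = (-754*715)/2 = (½)*(-539110) = -269555)
Q(A, x) = -9 + 3*A*x (Q(A, x) = -9 + 3*(x*A) = -9 + 3*(A*x) = -9 + 3*A*x)
g = 1/3294729 (g = 1/(3893005 + (-598464 + 188)) = 1/(3893005 - 598276) = 1/3294729 ≈ 3.0352e-7)
(T + 514041)/(Q(-1963, 1831) + g) = (-269555 + 514041)/((-9 + 3*(-1963)*1831) + 1/3294729) = 244486/((-9 - 10782759) + 1/3294729) = 244486/(-10782768 + 1/3294729) = 244486/(-35526298429871/3294729) = 244486*(-3294729/35526298429871) = -805515114294/35526298429871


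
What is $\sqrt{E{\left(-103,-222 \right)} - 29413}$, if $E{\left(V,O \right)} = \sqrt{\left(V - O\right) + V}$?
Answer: $i \sqrt{29409} \approx 171.49 i$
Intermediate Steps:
$E{\left(V,O \right)} = \sqrt{- O + 2 V}$
$\sqrt{E{\left(-103,-222 \right)} - 29413} = \sqrt{\sqrt{\left(-1\right) \left(-222\right) + 2 \left(-103\right)} - 29413} = \sqrt{\sqrt{222 - 206} - 29413} = \sqrt{\sqrt{16} - 29413} = \sqrt{4 - 29413} = \sqrt{-29409} = i \sqrt{29409}$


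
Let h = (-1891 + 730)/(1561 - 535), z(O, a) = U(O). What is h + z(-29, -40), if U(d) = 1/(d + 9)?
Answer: -449/380 ≈ -1.1816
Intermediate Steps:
U(d) = 1/(9 + d)
z(O, a) = 1/(9 + O)
h = -43/38 (h = -1161/1026 = -1161*1/1026 = -43/38 ≈ -1.1316)
h + z(-29, -40) = -43/38 + 1/(9 - 29) = -43/38 + 1/(-20) = -43/38 - 1/20 = -449/380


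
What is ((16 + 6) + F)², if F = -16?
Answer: 36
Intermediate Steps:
((16 + 6) + F)² = ((16 + 6) - 16)² = (22 - 16)² = 6² = 36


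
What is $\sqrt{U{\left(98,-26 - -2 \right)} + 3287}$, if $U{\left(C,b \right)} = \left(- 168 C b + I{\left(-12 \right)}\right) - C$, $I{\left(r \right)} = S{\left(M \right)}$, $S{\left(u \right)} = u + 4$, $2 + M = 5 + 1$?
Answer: $13 \sqrt{2357} \approx 631.14$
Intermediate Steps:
$M = 4$ ($M = -2 + \left(5 + 1\right) = -2 + 6 = 4$)
$S{\left(u \right)} = 4 + u$
$I{\left(r \right)} = 8$ ($I{\left(r \right)} = 4 + 4 = 8$)
$U{\left(C,b \right)} = 8 - C - 168 C b$ ($U{\left(C,b \right)} = \left(- 168 C b + 8\right) - C = \left(8 - 168 C b\right) - C = 8 - C - 168 C b$)
$\sqrt{U{\left(98,-26 - -2 \right)} + 3287} = \sqrt{\left(8 - 98 - 16464 \left(-26 - -2\right)\right) + 3287} = \sqrt{\left(8 - 98 - 16464 \left(-26 + 2\right)\right) + 3287} = \sqrt{\left(8 - 98 - 16464 \left(-24\right)\right) + 3287} = \sqrt{\left(8 - 98 + 395136\right) + 3287} = \sqrt{395046 + 3287} = \sqrt{398333} = 13 \sqrt{2357}$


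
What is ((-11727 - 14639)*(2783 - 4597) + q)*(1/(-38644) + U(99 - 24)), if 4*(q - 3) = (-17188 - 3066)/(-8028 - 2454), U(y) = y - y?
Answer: -1002664671755/810132816 ≈ -1237.7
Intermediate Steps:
U(y) = 0
q = 73019/20964 (q = 3 + ((-17188 - 3066)/(-8028 - 2454))/4 = 3 + (-20254/(-10482))/4 = 3 + (-20254*(-1/10482))/4 = 3 + (¼)*(10127/5241) = 3 + 10127/20964 = 73019/20964 ≈ 3.4831)
((-11727 - 14639)*(2783 - 4597) + q)*(1/(-38644) + U(99 - 24)) = ((-11727 - 14639)*(2783 - 4597) + 73019/20964)*(1/(-38644) + 0) = (-26366*(-1814) + 73019/20964)*(-1/38644 + 0) = (47827924 + 73019/20964)*(-1/38644) = (1002664671755/20964)*(-1/38644) = -1002664671755/810132816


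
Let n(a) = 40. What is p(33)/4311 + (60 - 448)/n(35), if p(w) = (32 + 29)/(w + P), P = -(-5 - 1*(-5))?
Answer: -13798901/1422630 ≈ -9.6996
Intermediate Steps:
P = 0 (P = -(-5 + 5) = -1*0 = 0)
p(w) = 61/w (p(w) = (32 + 29)/(w + 0) = 61/w)
p(33)/4311 + (60 - 448)/n(35) = (61/33)/4311 + (60 - 448)/40 = (61*(1/33))*(1/4311) - 388*1/40 = (61/33)*(1/4311) - 97/10 = 61/142263 - 97/10 = -13798901/1422630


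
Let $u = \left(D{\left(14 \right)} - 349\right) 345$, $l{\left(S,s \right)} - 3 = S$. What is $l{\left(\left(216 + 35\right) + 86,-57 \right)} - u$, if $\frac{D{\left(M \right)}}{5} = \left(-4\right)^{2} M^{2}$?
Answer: $-5288855$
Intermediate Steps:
$D{\left(M \right)} = 80 M^{2}$ ($D{\left(M \right)} = 5 \left(-4\right)^{2} M^{2} = 5 \cdot 16 M^{2} = 80 M^{2}$)
$l{\left(S,s \right)} = 3 + S$
$u = 5289195$ ($u = \left(80 \cdot 14^{2} - 349\right) 345 = \left(80 \cdot 196 - 349\right) 345 = \left(15680 - 349\right) 345 = 15331 \cdot 345 = 5289195$)
$l{\left(\left(216 + 35\right) + 86,-57 \right)} - u = \left(3 + \left(\left(216 + 35\right) + 86\right)\right) - 5289195 = \left(3 + \left(251 + 86\right)\right) - 5289195 = \left(3 + 337\right) - 5289195 = 340 - 5289195 = -5288855$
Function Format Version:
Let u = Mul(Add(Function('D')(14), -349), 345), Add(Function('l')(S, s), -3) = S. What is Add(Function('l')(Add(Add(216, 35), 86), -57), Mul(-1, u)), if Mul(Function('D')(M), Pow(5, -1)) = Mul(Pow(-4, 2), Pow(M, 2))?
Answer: -5288855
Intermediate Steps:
Function('D')(M) = Mul(80, Pow(M, 2)) (Function('D')(M) = Mul(5, Mul(Pow(-4, 2), Pow(M, 2))) = Mul(5, Mul(16, Pow(M, 2))) = Mul(80, Pow(M, 2)))
Function('l')(S, s) = Add(3, S)
u = 5289195 (u = Mul(Add(Mul(80, Pow(14, 2)), -349), 345) = Mul(Add(Mul(80, 196), -349), 345) = Mul(Add(15680, -349), 345) = Mul(15331, 345) = 5289195)
Add(Function('l')(Add(Add(216, 35), 86), -57), Mul(-1, u)) = Add(Add(3, Add(Add(216, 35), 86)), Mul(-1, 5289195)) = Add(Add(3, Add(251, 86)), -5289195) = Add(Add(3, 337), -5289195) = Add(340, -5289195) = -5288855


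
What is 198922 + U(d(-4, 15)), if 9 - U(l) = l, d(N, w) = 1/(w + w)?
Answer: 5967929/30 ≈ 1.9893e+5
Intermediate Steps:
d(N, w) = 1/(2*w)
U(l) = 9 - l
198922 + U(d(-4, 15)) = 198922 + (9 - 1/(2*15)) = 198922 + (9 - 1*1/30) = 198922 + (9 - 1/30) = 198922 + 269/30 = 5967929/30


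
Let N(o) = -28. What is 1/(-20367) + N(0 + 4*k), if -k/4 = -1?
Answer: -570277/20367 ≈ -28.000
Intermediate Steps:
k = 4 (k = -4*(-1) = 4)
1/(-20367) + N(0 + 4*k) = 1/(-20367) - 28 = -1/20367 - 28 = -570277/20367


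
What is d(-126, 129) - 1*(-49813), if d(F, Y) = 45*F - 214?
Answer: 43929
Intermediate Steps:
d(F, Y) = -214 + 45*F
d(-126, 129) - 1*(-49813) = (-214 + 45*(-126)) - 1*(-49813) = (-214 - 5670) + 49813 = -5884 + 49813 = 43929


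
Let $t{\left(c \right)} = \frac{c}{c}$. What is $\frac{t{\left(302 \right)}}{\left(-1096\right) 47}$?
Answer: $- \frac{1}{51512} \approx -1.9413 \cdot 10^{-5}$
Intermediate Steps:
$t{\left(c \right)} = 1$
$\frac{t{\left(302 \right)}}{\left(-1096\right) 47} = 1 \frac{1}{\left(-1096\right) 47} = 1 \frac{1}{-51512} = 1 \left(- \frac{1}{51512}\right) = - \frac{1}{51512}$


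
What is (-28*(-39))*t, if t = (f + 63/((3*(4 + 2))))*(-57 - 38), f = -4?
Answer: 51870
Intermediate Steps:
t = 95/2 (t = (-4 + 63/((3*(4 + 2))))*(-57 - 38) = (-4 + 63/((3*6)))*(-95) = (-4 + 63/18)*(-95) = (-4 + 63*(1/18))*(-95) = (-4 + 7/2)*(-95) = -½*(-95) = 95/2 ≈ 47.500)
(-28*(-39))*t = -28*(-39)*(95/2) = 1092*(95/2) = 51870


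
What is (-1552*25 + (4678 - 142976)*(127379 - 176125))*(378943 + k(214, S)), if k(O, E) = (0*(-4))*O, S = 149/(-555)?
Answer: 2554619795708044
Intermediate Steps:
S = -149/555 (S = 149*(-1/555) = -149/555 ≈ -0.26847)
k(O, E) = 0 (k(O, E) = 0*O = 0)
(-1552*25 + (4678 - 142976)*(127379 - 176125))*(378943 + k(214, S)) = (-1552*25 + (4678 - 142976)*(127379 - 176125))*(378943 + 0) = (-38800 - 138298*(-48746))*378943 = (-38800 + 6741474308)*378943 = 6741435508*378943 = 2554619795708044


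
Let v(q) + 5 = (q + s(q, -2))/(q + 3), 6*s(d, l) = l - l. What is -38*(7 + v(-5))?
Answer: -171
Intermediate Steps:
s(d, l) = 0 (s(d, l) = (l - l)/6 = (⅙)*0 = 0)
v(q) = -5 + q/(3 + q) (v(q) = -5 + (q + 0)/(q + 3) = -5 + q/(3 + q))
-38*(7 + v(-5)) = -38*(7 + (-15 - 4*(-5))/(3 - 5)) = -38*(7 + (-15 + 20)/(-2)) = -38*(7 - ½*5) = -38*(7 - 5/2) = -38*9/2 = -171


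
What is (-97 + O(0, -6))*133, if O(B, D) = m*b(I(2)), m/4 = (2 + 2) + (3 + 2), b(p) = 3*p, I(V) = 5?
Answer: 58919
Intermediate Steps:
m = 36 (m = 4*((2 + 2) + (3 + 2)) = 4*(4 + 5) = 4*9 = 36)
O(B, D) = 540 (O(B, D) = 36*(3*5) = 36*15 = 540)
(-97 + O(0, -6))*133 = (-97 + 540)*133 = 443*133 = 58919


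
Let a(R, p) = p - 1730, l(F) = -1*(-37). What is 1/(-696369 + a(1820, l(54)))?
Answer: -1/698062 ≈ -1.4325e-6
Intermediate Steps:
l(F) = 37
a(R, p) = -1730 + p
1/(-696369 + a(1820, l(54))) = 1/(-696369 + (-1730 + 37)) = 1/(-696369 - 1693) = 1/(-698062) = -1/698062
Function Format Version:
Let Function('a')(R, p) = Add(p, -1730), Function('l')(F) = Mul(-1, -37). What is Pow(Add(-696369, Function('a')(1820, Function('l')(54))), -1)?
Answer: Rational(-1, 698062) ≈ -1.4325e-6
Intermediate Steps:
Function('l')(F) = 37
Function('a')(R, p) = Add(-1730, p)
Pow(Add(-696369, Function('a')(1820, Function('l')(54))), -1) = Pow(Add(-696369, Add(-1730, 37)), -1) = Pow(Add(-696369, -1693), -1) = Pow(-698062, -1) = Rational(-1, 698062)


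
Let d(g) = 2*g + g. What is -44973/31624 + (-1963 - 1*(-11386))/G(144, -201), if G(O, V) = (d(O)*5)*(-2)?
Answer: -2279057/632480 ≈ -3.6034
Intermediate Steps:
d(g) = 3*g
G(O, V) = -30*O (G(O, V) = ((3*O)*5)*(-2) = (15*O)*(-2) = -30*O)
-44973/31624 + (-1963 - 1*(-11386))/G(144, -201) = -44973/31624 + (-1963 - 1*(-11386))/((-30*144)) = -44973*1/31624 + (-1963 + 11386)/(-4320) = -44973/31624 + 9423*(-1/4320) = -44973/31624 - 349/160 = -2279057/632480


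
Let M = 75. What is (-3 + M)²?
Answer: 5184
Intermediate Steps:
(-3 + M)² = (-3 + 75)² = 72² = 5184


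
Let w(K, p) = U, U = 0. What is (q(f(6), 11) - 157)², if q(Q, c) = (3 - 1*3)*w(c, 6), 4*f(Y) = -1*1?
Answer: 24649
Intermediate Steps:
w(K, p) = 0
f(Y) = -¼ (f(Y) = (-1*1)/4 = (¼)*(-1) = -¼)
q(Q, c) = 0 (q(Q, c) = (3 - 1*3)*0 = (3 - 3)*0 = 0*0 = 0)
(q(f(6), 11) - 157)² = (0 - 157)² = (-157)² = 24649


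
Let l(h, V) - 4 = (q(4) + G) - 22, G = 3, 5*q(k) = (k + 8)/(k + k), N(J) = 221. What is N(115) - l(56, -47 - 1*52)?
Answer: 2357/10 ≈ 235.70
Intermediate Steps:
q(k) = (8 + k)/(10*k) (q(k) = ((k + 8)/(k + k))/5 = ((8 + k)/((2*k)))/5 = ((8 + k)*(1/(2*k)))/5 = ((8 + k)/(2*k))/5 = (8 + k)/(10*k))
l(h, V) = -147/10 (l(h, V) = 4 + (((⅒)*(8 + 4)/4 + 3) - 22) = 4 + (((⅒)*(¼)*12 + 3) - 22) = 4 + ((3/10 + 3) - 22) = 4 + (33/10 - 22) = 4 - 187/10 = -147/10)
N(115) - l(56, -47 - 1*52) = 221 - 1*(-147/10) = 221 + 147/10 = 2357/10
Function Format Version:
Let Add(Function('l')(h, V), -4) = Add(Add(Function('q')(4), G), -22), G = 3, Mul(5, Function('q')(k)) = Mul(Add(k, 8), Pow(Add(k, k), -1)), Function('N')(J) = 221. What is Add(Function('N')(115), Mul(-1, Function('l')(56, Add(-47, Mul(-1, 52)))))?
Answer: Rational(2357, 10) ≈ 235.70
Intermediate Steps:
Function('q')(k) = Mul(Rational(1, 10), Pow(k, -1), Add(8, k)) (Function('q')(k) = Mul(Rational(1, 5), Mul(Add(k, 8), Pow(Add(k, k), -1))) = Mul(Rational(1, 5), Mul(Add(8, k), Pow(Mul(2, k), -1))) = Mul(Rational(1, 5), Mul(Add(8, k), Mul(Rational(1, 2), Pow(k, -1)))) = Mul(Rational(1, 5), Mul(Rational(1, 2), Pow(k, -1), Add(8, k))) = Mul(Rational(1, 10), Pow(k, -1), Add(8, k)))
Function('l')(h, V) = Rational(-147, 10) (Function('l')(h, V) = Add(4, Add(Add(Mul(Rational(1, 10), Pow(4, -1), Add(8, 4)), 3), -22)) = Add(4, Add(Add(Mul(Rational(1, 10), Rational(1, 4), 12), 3), -22)) = Add(4, Add(Add(Rational(3, 10), 3), -22)) = Add(4, Add(Rational(33, 10), -22)) = Add(4, Rational(-187, 10)) = Rational(-147, 10))
Add(Function('N')(115), Mul(-1, Function('l')(56, Add(-47, Mul(-1, 52))))) = Add(221, Mul(-1, Rational(-147, 10))) = Add(221, Rational(147, 10)) = Rational(2357, 10)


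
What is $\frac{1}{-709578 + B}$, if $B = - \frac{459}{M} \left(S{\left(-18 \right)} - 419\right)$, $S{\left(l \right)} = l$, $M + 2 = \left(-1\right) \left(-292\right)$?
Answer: $- \frac{290}{205577037} \approx -1.4107 \cdot 10^{-6}$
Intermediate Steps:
$M = 290$ ($M = -2 - -292 = -2 + 292 = 290$)
$B = \frac{200583}{290}$ ($B = - \frac{459}{290} \left(-18 - 419\right) = \left(-459\right) \frac{1}{290} \left(-437\right) = \left(- \frac{459}{290}\right) \left(-437\right) = \frac{200583}{290} \approx 691.67$)
$\frac{1}{-709578 + B} = \frac{1}{-709578 + \frac{200583}{290}} = \frac{1}{- \frac{205577037}{290}} = - \frac{290}{205577037}$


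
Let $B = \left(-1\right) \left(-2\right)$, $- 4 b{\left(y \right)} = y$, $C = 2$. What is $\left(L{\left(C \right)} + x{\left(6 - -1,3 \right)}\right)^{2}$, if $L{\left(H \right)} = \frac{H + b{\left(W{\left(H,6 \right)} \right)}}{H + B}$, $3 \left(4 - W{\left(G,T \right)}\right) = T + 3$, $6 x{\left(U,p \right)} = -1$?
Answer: $\frac{169}{2304} \approx 0.073351$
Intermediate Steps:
$x{\left(U,p \right)} = - \frac{1}{6}$ ($x{\left(U,p \right)} = \frac{1}{6} \left(-1\right) = - \frac{1}{6}$)
$W{\left(G,T \right)} = 3 - \frac{T}{3}$ ($W{\left(G,T \right)} = 4 - \frac{T + 3}{3} = 4 - \frac{3 + T}{3} = 4 - \left(1 + \frac{T}{3}\right) = 3 - \frac{T}{3}$)
$b{\left(y \right)} = - \frac{y}{4}$
$B = 2$
$L{\left(H \right)} = \frac{- \frac{1}{4} + H}{2 + H}$ ($L{\left(H \right)} = \frac{H - \frac{3 - 2}{4}}{H + 2} = \frac{H - \frac{3 - 2}{4}}{2 + H} = \frac{H - \frac{1}{4}}{2 + H} = \frac{- \frac{1}{4} + H}{2 + H}$)
$\left(L{\left(C \right)} + x{\left(6 - -1,3 \right)}\right)^{2} = \left(\frac{- \frac{1}{4} + 2}{2 + 2} - \frac{1}{6}\right)^{2} = \left(\frac{1}{4} \cdot \frac{7}{4} - \frac{1}{6}\right)^{2} = \left(\frac{7}{16} - \frac{1}{6}\right)^{2} = \left(\frac{13}{48}\right)^{2} = \frac{169}{2304}$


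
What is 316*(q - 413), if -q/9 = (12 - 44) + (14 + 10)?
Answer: -107756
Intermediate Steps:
q = 72 (q = -9*((12 - 44) + (14 + 10)) = -9*(-32 + 24) = -9*(-8) = 72)
316*(q - 413) = 316*(72 - 413) = 316*(-341) = -107756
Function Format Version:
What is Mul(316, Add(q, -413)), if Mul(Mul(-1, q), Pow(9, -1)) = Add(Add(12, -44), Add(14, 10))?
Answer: -107756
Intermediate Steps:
q = 72 (q = Mul(-9, Add(Add(12, -44), Add(14, 10))) = Mul(-9, Add(-32, 24)) = Mul(-9, -8) = 72)
Mul(316, Add(q, -413)) = Mul(316, Add(72, -413)) = Mul(316, -341) = -107756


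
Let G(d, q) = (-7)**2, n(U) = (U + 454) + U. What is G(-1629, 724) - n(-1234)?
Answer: 2063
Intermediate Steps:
n(U) = 454 + 2*U (n(U) = (454 + U) + U = 454 + 2*U)
G(d, q) = 49
G(-1629, 724) - n(-1234) = 49 - (454 + 2*(-1234)) = 49 - (454 - 2468) = 49 - 1*(-2014) = 49 + 2014 = 2063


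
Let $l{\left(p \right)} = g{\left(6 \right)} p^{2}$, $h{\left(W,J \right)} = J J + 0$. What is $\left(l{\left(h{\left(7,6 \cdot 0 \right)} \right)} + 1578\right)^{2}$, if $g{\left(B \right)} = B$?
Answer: $2490084$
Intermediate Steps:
$h{\left(W,J \right)} = J^{2}$ ($h{\left(W,J \right)} = J^{2} + 0 = J^{2}$)
$l{\left(p \right)} = 6 p^{2}$
$\left(l{\left(h{\left(7,6 \cdot 0 \right)} \right)} + 1578\right)^{2} = \left(6 \left(\left(6 \cdot 0\right)^{2}\right)^{2} + 1578\right)^{2} = \left(6 \left(0^{2}\right)^{2} + 1578\right)^{2} = \left(6 \cdot 0^{2} + 1578\right)^{2} = \left(6 \cdot 0 + 1578\right)^{2} = \left(0 + 1578\right)^{2} = 1578^{2} = 2490084$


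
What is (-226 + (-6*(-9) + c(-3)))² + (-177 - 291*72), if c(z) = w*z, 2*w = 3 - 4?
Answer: 31765/4 ≈ 7941.3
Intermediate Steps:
w = -½ (w = (3 - 4)/2 = (½)*(-1) = -½ ≈ -0.50000)
c(z) = -z/2
(-226 + (-6*(-9) + c(-3)))² + (-177 - 291*72) = (-226 + (-6*(-9) - ½*(-3)))² + (-177 - 291*72) = (-226 + (54 + 3/2))² + (-177 - 20952) = (-226 + 111/2)² - 21129 = (-341/2)² - 21129 = 116281/4 - 21129 = 31765/4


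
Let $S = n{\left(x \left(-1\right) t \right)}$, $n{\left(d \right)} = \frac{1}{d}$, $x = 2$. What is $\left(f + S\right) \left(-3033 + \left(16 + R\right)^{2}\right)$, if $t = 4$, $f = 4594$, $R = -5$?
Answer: $-13377364$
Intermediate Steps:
$S = - \frac{1}{8}$ ($S = \frac{1}{2 \left(-1\right) 4} = \frac{1}{\left(-2\right) 4} = \frac{1}{-8} = - \frac{1}{8} \approx -0.125$)
$\left(f + S\right) \left(-3033 + \left(16 + R\right)^{2}\right) = \left(4594 - \frac{1}{8}\right) \left(-3033 + \left(16 - 5\right)^{2}\right) = \frac{36751 \left(-3033 + 11^{2}\right)}{8} = \frac{36751 \left(-3033 + 121\right)}{8} = \frac{36751}{8} \left(-2912\right) = -13377364$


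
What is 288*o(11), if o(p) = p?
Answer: 3168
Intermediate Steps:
288*o(11) = 288*11 = 3168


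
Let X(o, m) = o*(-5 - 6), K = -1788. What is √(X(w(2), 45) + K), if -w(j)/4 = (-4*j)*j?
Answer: 2*I*√623 ≈ 49.92*I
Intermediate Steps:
w(j) = 16*j² (w(j) = -4*(-4*j)*j = -(-16)*j² = 16*j²)
X(o, m) = -11*o (X(o, m) = o*(-11) = -11*o)
√(X(w(2), 45) + K) = √(-176*2² - 1788) = √(-176*4 - 1788) = √(-11*64 - 1788) = √(-704 - 1788) = √(-2492) = 2*I*√623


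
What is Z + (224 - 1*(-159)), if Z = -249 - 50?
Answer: 84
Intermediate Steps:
Z = -299
Z + (224 - 1*(-159)) = -299 + (224 - 1*(-159)) = -299 + (224 + 159) = -299 + 383 = 84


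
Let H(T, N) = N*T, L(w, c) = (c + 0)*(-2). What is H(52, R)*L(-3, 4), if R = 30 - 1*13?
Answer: -7072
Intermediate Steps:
L(w, c) = -2*c (L(w, c) = c*(-2) = -2*c)
R = 17 (R = 30 - 13 = 17)
H(52, R)*L(-3, 4) = (17*52)*(-2*4) = 884*(-8) = -7072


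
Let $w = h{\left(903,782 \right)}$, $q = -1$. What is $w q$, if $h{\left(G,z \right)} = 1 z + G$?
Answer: $-1685$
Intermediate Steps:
$h{\left(G,z \right)} = G + z$ ($h{\left(G,z \right)} = z + G = G + z$)
$w = 1685$ ($w = 903 + 782 = 1685$)
$w q = 1685 \left(-1\right) = -1685$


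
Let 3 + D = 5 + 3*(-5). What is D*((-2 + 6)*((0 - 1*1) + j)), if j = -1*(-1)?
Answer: 0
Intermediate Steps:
j = 1
D = -13 (D = -3 + (5 + 3*(-5)) = -3 + (5 - 15) = -3 - 10 = -13)
D*((-2 + 6)*((0 - 1*1) + j)) = -13*(-2 + 6)*((0 - 1*1) + 1) = -52*((0 - 1) + 1) = -52*(-1 + 1) = -52*0 = -13*0 = 0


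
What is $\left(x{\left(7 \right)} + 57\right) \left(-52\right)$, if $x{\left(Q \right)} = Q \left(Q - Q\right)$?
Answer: $-2964$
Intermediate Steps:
$x{\left(Q \right)} = 0$ ($x{\left(Q \right)} = Q 0 = 0$)
$\left(x{\left(7 \right)} + 57\right) \left(-52\right) = \left(0 + 57\right) \left(-52\right) = 57 \left(-52\right) = -2964$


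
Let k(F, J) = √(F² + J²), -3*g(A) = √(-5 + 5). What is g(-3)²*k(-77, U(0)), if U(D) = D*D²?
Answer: 0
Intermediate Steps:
g(A) = 0 (g(A) = -√(-5 + 5)/3 = -√0/3 = -⅓*0 = 0)
U(D) = D³
g(-3)²*k(-77, U(0)) = 0²*√((-77)² + (0³)²) = 0*√(5929 + 0²) = 0*√(5929 + 0) = 0*√5929 = 0*77 = 0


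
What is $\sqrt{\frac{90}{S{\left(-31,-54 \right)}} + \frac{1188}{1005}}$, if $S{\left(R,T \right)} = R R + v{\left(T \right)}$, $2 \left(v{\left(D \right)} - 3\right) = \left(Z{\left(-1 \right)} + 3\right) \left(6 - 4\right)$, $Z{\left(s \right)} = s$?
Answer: $\frac{\sqrt{3709703235}}{53935} \approx 1.1293$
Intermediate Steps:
$v{\left(D \right)} = 5$ ($v{\left(D \right)} = 3 + \frac{\left(-1 + 3\right) \left(6 - 4\right)}{2} = 3 + \frac{2 \cdot 2}{2} = 3 + \frac{1}{2} \cdot 4 = 3 + 2 = 5$)
$S{\left(R,T \right)} = 5 + R^{2}$ ($S{\left(R,T \right)} = R R + 5 = R^{2} + 5 = 5 + R^{2}$)
$\sqrt{\frac{90}{S{\left(-31,-54 \right)}} + \frac{1188}{1005}} = \sqrt{\frac{90}{5 + \left(-31\right)^{2}} + \frac{1188}{1005}} = \sqrt{\frac{90}{5 + 961} + 1188 \cdot \frac{1}{1005}} = \sqrt{\frac{90}{966} + \frac{396}{335}} = \sqrt{90 \cdot \frac{1}{966} + \frac{396}{335}} = \sqrt{\frac{15}{161} + \frac{396}{335}} = \sqrt{\frac{68781}{53935}} = \frac{\sqrt{3709703235}}{53935}$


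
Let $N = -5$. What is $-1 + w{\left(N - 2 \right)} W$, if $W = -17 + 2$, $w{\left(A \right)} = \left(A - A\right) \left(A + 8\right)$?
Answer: $-1$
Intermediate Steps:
$w{\left(A \right)} = 0$ ($w{\left(A \right)} = 0 \left(8 + A\right) = 0$)
$W = -15$
$-1 + w{\left(N - 2 \right)} W = -1 + 0 \left(-15\right) = -1 + 0 = -1$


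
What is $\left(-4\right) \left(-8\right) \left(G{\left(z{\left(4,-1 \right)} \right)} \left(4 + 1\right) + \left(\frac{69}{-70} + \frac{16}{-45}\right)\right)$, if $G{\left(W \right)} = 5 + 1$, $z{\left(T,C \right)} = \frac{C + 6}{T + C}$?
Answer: $\frac{57776}{63} \approx 917.08$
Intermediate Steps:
$z{\left(T,C \right)} = \frac{6 + C}{C + T}$
$G{\left(W \right)} = 6$
$\left(-4\right) \left(-8\right) \left(G{\left(z{\left(4,-1 \right)} \right)} \left(4 + 1\right) + \left(\frac{69}{-70} + \frac{16}{-45}\right)\right) = \left(-4\right) \left(-8\right) \left(6 \left(4 + 1\right) + \left(\frac{69}{-70} + \frac{16}{-45}\right)\right) = 32 \left(6 \cdot 5 + \left(69 \left(- \frac{1}{70}\right) + 16 \left(- \frac{1}{45}\right)\right)\right) = 32 \left(30 - \frac{169}{126}\right) = 32 \cdot \frac{3611}{126} = \frac{57776}{63}$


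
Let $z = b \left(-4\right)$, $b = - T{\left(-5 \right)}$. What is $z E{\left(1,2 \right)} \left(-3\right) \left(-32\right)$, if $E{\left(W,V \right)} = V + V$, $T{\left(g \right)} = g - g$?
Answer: $0$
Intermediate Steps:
$T{\left(g \right)} = 0$
$b = 0$ ($b = \left(-1\right) 0 = 0$)
$E{\left(W,V \right)} = 2 V$
$z = 0$ ($z = 0 \left(-4\right) = 0$)
$z E{\left(1,2 \right)} \left(-3\right) \left(-32\right) = 0 \cdot 2 \cdot 2 \left(-3\right) \left(-32\right) = 0 \cdot 4 \left(-3\right) \left(-32\right) = 0 \left(-3\right) \left(-32\right) = 0 \left(-32\right) = 0$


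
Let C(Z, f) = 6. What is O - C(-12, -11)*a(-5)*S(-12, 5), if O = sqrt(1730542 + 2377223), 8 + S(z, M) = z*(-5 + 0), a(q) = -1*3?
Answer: 936 + sqrt(4107765) ≈ 2962.8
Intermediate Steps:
a(q) = -3
S(z, M) = -8 - 5*z (S(z, M) = -8 + z*(-5 + 0) = -8 + z*(-5) = -8 - 5*z)
O = sqrt(4107765) ≈ 2026.8
O - C(-12, -11)*a(-5)*S(-12, 5) = sqrt(4107765) - 6*(-3)*(-8 - 5*(-12)) = sqrt(4107765) - (-18)*(-8 + 60) = sqrt(4107765) - (-18)*52 = sqrt(4107765) - 1*(-936) = sqrt(4107765) + 936 = 936 + sqrt(4107765)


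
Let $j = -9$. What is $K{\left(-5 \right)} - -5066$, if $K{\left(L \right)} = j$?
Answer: $5057$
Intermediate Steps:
$K{\left(L \right)} = -9$
$K{\left(-5 \right)} - -5066 = -9 - -5066 = -9 + 5066 = 5057$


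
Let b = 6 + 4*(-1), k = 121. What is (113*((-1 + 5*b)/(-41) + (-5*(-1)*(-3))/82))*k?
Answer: -451209/82 ≈ -5502.5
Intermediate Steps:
b = 2 (b = 6 - 4 = 2)
(113*((-1 + 5*b)/(-41) + (-5*(-1)*(-3))/82))*k = (113*((-1 + 5*2)/(-41) + (-5*(-1)*(-3))/82))*121 = (113*((-1 + 10)*(-1/41) + (5*(-3))*(1/82)))*121 = (113*(9*(-1/41) - 15*1/82))*121 = (113*(-9/41 - 15/82))*121 = (113*(-33/82))*121 = -3729/82*121 = -451209/82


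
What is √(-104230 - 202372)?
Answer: I*√306602 ≈ 553.72*I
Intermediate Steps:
√(-104230 - 202372) = √(-306602) = I*√306602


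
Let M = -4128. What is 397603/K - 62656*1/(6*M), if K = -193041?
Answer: 3901642/8300763 ≈ 0.47003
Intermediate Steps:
397603/K - 62656*1/(6*M) = 397603/(-193041) - 62656/(6*(-4128)) = 397603*(-1/193041) - 62656/(-24768) = -397603/193041 - 62656*(-1/24768) = -397603/193041 + 979/387 = 3901642/8300763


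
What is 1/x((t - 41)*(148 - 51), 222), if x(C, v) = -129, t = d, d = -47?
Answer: -1/129 ≈ -0.0077519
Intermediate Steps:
t = -47
1/x((t - 41)*(148 - 51), 222) = 1/(-129) = -1/129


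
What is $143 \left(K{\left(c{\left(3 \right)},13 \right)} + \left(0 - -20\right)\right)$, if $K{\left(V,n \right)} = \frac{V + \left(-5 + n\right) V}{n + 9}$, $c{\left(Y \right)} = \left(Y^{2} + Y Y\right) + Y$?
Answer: $\frac{8177}{2} \approx 4088.5$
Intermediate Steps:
$c{\left(Y \right)} = Y + 2 Y^{2}$ ($c{\left(Y \right)} = \left(Y^{2} + Y^{2}\right) + Y = 2 Y^{2} + Y = Y + 2 Y^{2}$)
$K{\left(V,n \right)} = \frac{V + V \left(-5 + n\right)}{9 + n}$
$143 \left(K{\left(c{\left(3 \right)},13 \right)} + \left(0 - -20\right)\right) = 143 \left(\frac{3 \left(1 + 2 \cdot 3\right) \left(-4 + 13\right)}{9 + 13} + \left(0 - -20\right)\right) = 143 \left(3 \left(1 + 6\right) \frac{1}{22} \cdot 9 + \left(0 + 20\right)\right) = 143 \left(3 \cdot 7 \cdot \frac{1}{22} \cdot 9 + 20\right) = 143 \left(21 \cdot \frac{1}{22} \cdot 9 + 20\right) = 143 \left(\frac{189}{22} + 20\right) = 143 \cdot \frac{629}{22} = \frac{8177}{2}$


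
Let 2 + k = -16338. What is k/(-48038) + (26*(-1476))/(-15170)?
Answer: 12752342/4443515 ≈ 2.8699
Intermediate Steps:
k = -16340 (k = -2 - 16338 = -16340)
k/(-48038) + (26*(-1476))/(-15170) = -16340/(-48038) + (26*(-1476))/(-15170) = -16340*(-1/48038) - 38376*(-1/15170) = 8170/24019 + 468/185 = 12752342/4443515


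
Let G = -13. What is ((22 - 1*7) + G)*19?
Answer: 38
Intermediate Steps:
((22 - 1*7) + G)*19 = ((22 - 1*7) - 13)*19 = ((22 - 7) - 13)*19 = (15 - 13)*19 = 2*19 = 38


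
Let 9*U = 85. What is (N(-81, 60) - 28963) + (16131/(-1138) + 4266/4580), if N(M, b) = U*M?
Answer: -19376568799/651505 ≈ -29741.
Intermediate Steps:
U = 85/9 (U = (1/9)*85 = 85/9 ≈ 9.4444)
N(M, b) = 85*M/9
(N(-81, 60) - 28963) + (16131/(-1138) + 4266/4580) = ((85/9)*(-81) - 28963) + (16131/(-1138) + 4266/4580) = (-765 - 28963) + (16131*(-1/1138) + 4266*(1/4580)) = -29728 + (-16131/1138 + 2133/2290) = -29728 - 8628159/651505 = -19376568799/651505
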